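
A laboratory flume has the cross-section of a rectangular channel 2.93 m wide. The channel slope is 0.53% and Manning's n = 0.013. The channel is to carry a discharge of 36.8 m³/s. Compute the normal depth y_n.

y_n = 2.39 m

Manning's equation rearranged: A R^(2/3) = nQ / (1·√S) = 0.013 × 36.8 / (√0.0053) = 6.571.
Try y = 2.86 m: A R^(2/3) = 8.204 — high.
Try y = 2.01 m: A R^(2/3) = 5.274 — low.
Try y = 2.39 m: A R^(2/3) = 6.568 — close enough.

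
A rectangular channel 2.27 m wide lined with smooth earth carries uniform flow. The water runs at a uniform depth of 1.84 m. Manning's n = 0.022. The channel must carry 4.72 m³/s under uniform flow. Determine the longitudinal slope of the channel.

S = 0.000991

Flow area A = b·y = 2.27 × 1.84 = 4.177 m². Wetted perimeter P = b + 2y = 2.27 + 2×1.84 = 5.95 m.
Hydraulic radius R = A/P = 4.177/5.95 = 0.702 m.
From Manning's equation, S = [nQ / (1 A R^(2/3))]² = [0.022 × 4.72 / (1 × 4.177 × 0.702^(2/3))]² = 0.000991.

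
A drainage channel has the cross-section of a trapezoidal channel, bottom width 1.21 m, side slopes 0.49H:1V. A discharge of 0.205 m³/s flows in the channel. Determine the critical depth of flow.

y_c = 0.14 m

At critical depth, Q² T / (g A³) = 1, i.e. A³/T = Q²/g = 0.205²/9.81 = 0.004284.
Try y = 0.168 m: A³/T = 0.007445 — too large.
Try y = 0.1 m: A³/T = 0.001526 — too small.
Try y = 0.14 m: A³/T = 0.004258 — ≈ 0.004284.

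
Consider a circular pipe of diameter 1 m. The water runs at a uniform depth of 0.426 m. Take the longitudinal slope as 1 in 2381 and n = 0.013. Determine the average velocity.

V = 0.582 m/s

For a circular section of diameter D = 1 m at depth y = 0.426 m, the central angle is θ = 2 arccos(1 − 2y/D) = 2.845 rad. Then A = (D²/8)(θ − sin θ) = 0.319 m² and P = Dθ/2 = 1.422 m.
Hydraulic radius R = A/P = 0.319/1.422 = 0.2243 m.
From Manning's equation, V = (1/n) R^(2/3) S^(1/2) = (1/0.013) × 0.2243^(2/3) × 0.00042^(1/2) = 0.582 m/s.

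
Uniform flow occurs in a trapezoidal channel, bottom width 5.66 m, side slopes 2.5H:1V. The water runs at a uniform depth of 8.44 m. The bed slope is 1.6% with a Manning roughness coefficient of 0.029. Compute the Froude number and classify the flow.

With bottom width b = 5.66 m and side slope z = 2.5: A = (b + zy)y = (5.66 + 2.5×8.44)×8.44 = 225.9 m²; P = b + 2y√(1+z²) = 5.66 + 2×8.44×2.693 = 51.11 m.
Hydraulic radius R = A/P = 225.9/51.11 = 4.419 m.
V = (1/n) R^(2/3) √S = (1/0.029) × 4.419^(2/3) × √0.016 = 11.75 m/s. Hydraulic depth D_h = A/T = 225.9/47.86 = 4.719 m.
Froude number Fr = V/√(g·D_h) = 11.75/√(9.81×4.719) = 1.73, which is greater than 1, so the flow is supercritical.

supercritical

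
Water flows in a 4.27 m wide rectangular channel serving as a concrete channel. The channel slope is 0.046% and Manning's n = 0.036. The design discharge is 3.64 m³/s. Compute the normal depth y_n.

Manning's equation rearranged: A R^(2/3) = nQ / (1·√S) = 0.036 × 3.64 / (√0.00046) = 6.11.
Trying y = 1.38 m: A R^(2/3) = 5.239 — too small.
Trying y = 1.54 m: A R^(2/3) = 6.106 — ≈ 6.11.

y_n = 1.54 m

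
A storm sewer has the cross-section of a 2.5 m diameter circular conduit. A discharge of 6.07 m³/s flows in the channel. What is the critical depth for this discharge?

At critical depth, Q² T / (g A³) = 1, i.e. A³/T = Q²/g = 6.07²/9.81 = 3.756.
Try y = 1.3 m: A³/T = 6.87 — high.
Try y = 0.942 m: A³/T = 2 — low.
Try y = 1.11 m: A³/T = 3.755 — matches.

y_c = 1.11 m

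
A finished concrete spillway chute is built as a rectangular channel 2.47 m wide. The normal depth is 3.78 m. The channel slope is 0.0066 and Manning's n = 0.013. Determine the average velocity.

Flow area A = b·y = 2.47 × 3.78 = 9.337 m². Wetted perimeter P = b + 2y = 2.47 + 2×3.78 = 10.03 m.
Hydraulic radius R = A/P = 9.337/10.03 = 0.9309 m.
From Manning's equation, V = (1/n) R^(2/3) S^(1/2) = (1/0.013) × 0.9309^(2/3) × 0.0066^(1/2) = 5.96 m/s.

V = 5.96 m/s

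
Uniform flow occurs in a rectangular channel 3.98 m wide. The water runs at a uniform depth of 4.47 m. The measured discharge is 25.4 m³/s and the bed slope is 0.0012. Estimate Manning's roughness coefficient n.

n = 0.03

Flow area A = b·y = 3.98 × 4.47 = 17.79 m². Wetted perimeter P = b + 2y = 3.98 + 2×4.47 = 12.92 m.
Hydraulic radius R = A/P = 17.79/12.92 = 1.377 m.
Rearranging Manning's equation: n = (1/Q) A R^(2/3) S^(1/2) = (1/25.4) × 17.79 × 1.377^(2/3) × √0.0012 = 0.03.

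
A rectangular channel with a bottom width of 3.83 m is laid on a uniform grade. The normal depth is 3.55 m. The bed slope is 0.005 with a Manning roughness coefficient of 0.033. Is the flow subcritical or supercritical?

Flow area A = b·y = 3.83 × 3.55 = 13.6 m². Wetted perimeter P = b + 2y = 3.83 + 2×3.55 = 10.93 m.
Hydraulic radius R = A/P = 13.6/10.93 = 1.244 m.
V = (1/n) R^(2/3) √S = (1/0.033) × 1.244^(2/3) × √0.005 = 2.478 m/s. Hydraulic depth D_h = A/T = 13.6/3.83 = 3.55 m.
Froude number Fr = V/√(g·D_h) = 2.478/√(9.81×3.55) = 0.42, which is less than 1, so the flow is subcritical.

subcritical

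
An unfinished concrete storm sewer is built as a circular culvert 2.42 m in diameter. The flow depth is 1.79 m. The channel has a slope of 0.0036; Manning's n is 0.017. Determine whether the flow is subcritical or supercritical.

subcritical

For a circular section of diameter D = 2.42 m at depth y = 1.79 m, the central angle is θ = 2 arccos(1 − 2y/D) = 4.141 rad. Then A = (D²/8)(θ − sin θ) = 3.648 m² and P = Dθ/2 = 5.011 m.
Hydraulic radius R = A/P = 3.648/5.011 = 0.7279 m.
V = (1/n) R^(2/3) √S = (1/0.017) × 0.7279^(2/3) × √0.0036 = 2.856 m/s. Hydraulic depth D_h = A/T = 3.648/2.124 = 1.717 m.
Froude number Fr = V/√(g·D_h) = 2.856/√(9.81×1.717) = 0.696, which is less than 1, so the flow is subcritical.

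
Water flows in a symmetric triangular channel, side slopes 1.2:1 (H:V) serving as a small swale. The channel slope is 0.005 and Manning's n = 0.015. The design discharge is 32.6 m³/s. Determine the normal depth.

Manning's equation rearranged: A R^(2/3) = nQ / (1·√S) = 0.015 × 32.6 / (√0.005) = 6.916.
Try y = 3.09 m: A R^(2/3) = 12.84 — too large.
Try y = 1.81 m: A R^(2/3) = 3.085 — too small.
Try y = 2.45 m: A R^(2/3) = 6.917 — matches.

y_n = 2.45 m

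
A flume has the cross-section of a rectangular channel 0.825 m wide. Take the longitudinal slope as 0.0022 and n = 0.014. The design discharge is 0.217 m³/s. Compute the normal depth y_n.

y_n = 0.265 m

Manning's equation rearranged: A R^(2/3) = nQ / (1·√S) = 0.014 × 0.217 / (√0.0022) = 0.06477.
Try y = 0.33 m: A R^(2/3) = 0.08786 — too large.
Try y = 0.204 m: A R^(2/3) = 0.04462 — too small.
Try y = 0.265 m: A R^(2/3) = 0.06479 — close enough.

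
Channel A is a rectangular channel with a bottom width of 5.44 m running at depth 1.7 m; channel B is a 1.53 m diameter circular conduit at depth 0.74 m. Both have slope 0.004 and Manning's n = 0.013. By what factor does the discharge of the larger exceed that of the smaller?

Channel A: Flow area A = b·y = 5.44 × 1.7 = 9.248 m². Wetted perimeter P = b + 2y = 5.44 + 2×1.7 = 8.84 m. Hydraulic radius R = A/P = 9.248/8.84 = 1.046 m. Q_A = (1/0.013)·9.248·1.046^(2/3)·√0.004 = 46.37 m³/s.
Channel B: For a circular section of diameter D = 1.53 m at depth y = 0.74 m, the central angle is θ = 2 arccos(1 − 2y/D) = 3.076 rad. Then A = (D²/8)(θ − sin θ) = 0.881 m² and P = Dθ/2 = 2.353 m. Hydraulic radius R = A/P = 0.881/2.353 = 0.3744 m. Q_B = (1/0.013)·0.881·0.3744^(2/3)·√0.004 = 2.226 m³/s.
The larger discharge is 46.37 m³/s and the smaller is 2.226 m³/s; the ratio is 20.8.

20.8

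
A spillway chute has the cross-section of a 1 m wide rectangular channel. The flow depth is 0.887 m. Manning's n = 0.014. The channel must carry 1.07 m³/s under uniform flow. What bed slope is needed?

S = 0.0013

Flow area A = b·y = 1 × 0.887 = 0.887 m². Wetted perimeter P = b + 2y = 1 + 2×0.887 = 2.774 m.
Hydraulic radius R = A/P = 0.887/2.774 = 0.3198 m.
From Manning's equation, S = [nQ / (1 A R^(2/3))]² = [0.014 × 1.07 / (1 × 0.887 × 0.3198^(2/3))]² = 0.0013.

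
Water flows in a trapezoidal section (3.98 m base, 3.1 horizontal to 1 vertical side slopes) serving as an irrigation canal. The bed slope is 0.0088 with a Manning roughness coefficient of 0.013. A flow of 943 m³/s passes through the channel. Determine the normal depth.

Manning's equation rearranged: A R^(2/3) = nQ / (1·√S) = 0.013 × 943 / (√0.0088) = 130.7.
At y = 3.82 m: A R^(2/3) = 98.92 — low.
At y = 4.3 m: A R^(2/3) = 130.7 — close enough.

y_n = 4.3 m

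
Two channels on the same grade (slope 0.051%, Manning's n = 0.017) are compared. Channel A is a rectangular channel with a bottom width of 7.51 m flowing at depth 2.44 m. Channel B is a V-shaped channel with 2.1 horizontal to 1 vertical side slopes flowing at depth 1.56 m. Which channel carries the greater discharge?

Channel A: Flow area A = b·y = 7.51 × 2.44 = 18.32 m². Wetted perimeter P = b + 2y = 7.51 + 2×2.44 = 12.39 m. Hydraulic radius R = A/P = 18.32/12.39 = 1.479 m. Q_A = (1/0.017)·18.32·1.479^(2/3)·√0.00051 = 31.6 m³/s.
Channel B: For a triangular section with side slope z = 2.1: A = zy² = 2.1×1.56² = 5.111 m²; P = 2y√(1+z²) = 2×1.56×2.326 = 7.257 m. Hydraulic radius R = A/P = 5.111/7.257 = 0.7042 m. Q_B = (1/0.017)·5.111·0.7042^(2/3)·√0.00051 = 5.374 m³/s.
Q_A = 31.6 m³/s vs Q_B = 5.374 m³/s, so channel A carries more.

channel A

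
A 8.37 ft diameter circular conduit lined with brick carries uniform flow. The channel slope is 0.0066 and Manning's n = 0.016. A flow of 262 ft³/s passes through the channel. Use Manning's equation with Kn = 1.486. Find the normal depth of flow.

Manning's equation rearranged: A R^(2/3) = nQ / (1.486·√S) = 0.016 × 262 / (1.486 × √0.0066) = 34.72.
At y = 2.64 ft: A R^(2/3) = 19.42 — too small.
At y = 4.38 ft: A R^(2/3) = 48.59 — too large.
At y = 3.61 ft: A R^(2/3) = 34.77 — close enough.

y_n = 3.61 ft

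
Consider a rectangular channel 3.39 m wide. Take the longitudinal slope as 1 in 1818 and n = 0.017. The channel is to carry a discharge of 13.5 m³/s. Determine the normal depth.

Manning's equation rearranged: A R^(2/3) = nQ / (1·√S) = 0.017 × 13.5 / (√0.0005501) = 9.785.
Try y = 3.49 m: A R^(2/3) = 12.92 — too large.
Try y = 2.4 m: A R^(2/3) = 8.1 — too small.
Try y = 2.79 m: A R^(2/3) = 9.798 — matches.

y_n = 2.79 m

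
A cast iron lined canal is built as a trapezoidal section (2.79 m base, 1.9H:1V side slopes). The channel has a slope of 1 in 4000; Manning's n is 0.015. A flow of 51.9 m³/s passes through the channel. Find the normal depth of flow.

Manning's equation rearranged: A R^(2/3) = nQ / (1·√S) = 0.015 × 51.9 / (√0.00025) = 49.24.
At y = 4.09 m: A R^(2/3) = 71.33 — too large.
At y = 2.52 m: A R^(2/3) = 23.93 — too small.
At y = 3.48 m: A R^(2/3) = 49.22 — matches.

y_n = 3.48 m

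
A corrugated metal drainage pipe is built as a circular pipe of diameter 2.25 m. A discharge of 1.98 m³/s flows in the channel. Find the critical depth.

y_c = 0.641 m

At critical depth, Q² T / (g A³) = 1, i.e. A³/T = Q²/g = 1.98²/9.81 = 0.3996.
At y = 0.481 m: A³/T = 0.1308 — short.
At y = 0.774 m: A³/T = 0.8314 — over.
At y = 0.641 m: A³/T = 0.4007 — ≈ 0.3996.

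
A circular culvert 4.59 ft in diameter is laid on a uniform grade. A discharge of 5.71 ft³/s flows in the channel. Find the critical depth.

y_c = 0.667 ft

At critical depth, Q² T / (g A³) = 1, i.e. A³/T = Q²/g = 5.71²/32.2 = 1.013.
Try y = 0.798 ft: A³/T = 2.055 — high.
Try y = 0.594 ft: A³/T = 0.6426 — low.
Try y = 0.667 ft: A³/T = 1.015 — ≈ 1.013.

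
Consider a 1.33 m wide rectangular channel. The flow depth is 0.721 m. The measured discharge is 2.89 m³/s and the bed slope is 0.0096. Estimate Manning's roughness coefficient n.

n = 0.016

Flow area A = b·y = 1.33 × 0.721 = 0.9589 m². Wetted perimeter P = b + 2y = 1.33 + 2×0.721 = 2.772 m.
Hydraulic radius R = A/P = 0.9589/2.772 = 0.3459 m.
Rearranging Manning's equation: n = (1/Q) A R^(2/3) S^(1/2) = (1/2.89) × 0.9589 × 0.3459^(2/3) × √0.0096 = 0.016.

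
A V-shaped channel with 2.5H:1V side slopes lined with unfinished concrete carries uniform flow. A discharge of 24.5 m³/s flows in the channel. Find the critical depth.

y_c = 1.81 m

At critical depth, Q² T / (g A³) = 1, i.e. A³/T = Q²/g = 24.5²/9.81 = 61.19.
Try y = 1.35 m: A³/T = 14.01 — low.
Try y = 2.29 m: A³/T = 196.8 — high.
Try y = 1.81 m: A³/T = 60.71 — matches.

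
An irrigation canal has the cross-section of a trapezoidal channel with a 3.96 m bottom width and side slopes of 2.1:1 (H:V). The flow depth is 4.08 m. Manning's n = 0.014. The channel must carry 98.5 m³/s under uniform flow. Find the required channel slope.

S = 0.00025

With bottom width b = 3.96 m and side slope z = 2.1: A = (b + zy)y = (3.96 + 2.1×4.08)×4.08 = 51.11 m²; P = b + 2y√(1+z²) = 3.96 + 2×4.08×2.326 = 22.94 m.
Hydraulic radius R = A/P = 51.11/22.94 = 2.228 m.
From Manning's equation, S = [nQ / (1 A R^(2/3))]² = [0.014 × 98.5 / (1 × 51.11 × 2.228^(2/3))]² = 0.00025.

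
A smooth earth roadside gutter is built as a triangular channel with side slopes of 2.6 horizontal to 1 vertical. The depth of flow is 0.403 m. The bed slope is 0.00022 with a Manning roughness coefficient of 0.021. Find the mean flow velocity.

For a triangular section with side slope z = 2.6: A = zy² = 2.6×0.403² = 0.4223 m²; P = 2y√(1+z²) = 2×0.403×2.786 = 2.245 m.
Hydraulic radius R = A/P = 0.4223/2.245 = 0.1881 m.
From Manning's equation, V = (1/n) R^(2/3) S^(1/2) = (1/0.021) × 0.1881^(2/3) × 0.00022^(1/2) = 0.232 m/s.

V = 0.232 m/s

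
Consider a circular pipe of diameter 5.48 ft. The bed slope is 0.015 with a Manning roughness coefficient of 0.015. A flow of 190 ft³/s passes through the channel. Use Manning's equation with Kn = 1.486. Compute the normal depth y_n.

y_n = 2.86 ft

Manning's equation rearranged: A R^(2/3) = nQ / (1.486·√S) = 0.015 × 190 / (1.486 × √0.015) = 15.66.
Try y = 2.22 ft: A R^(2/3) = 10.03 — too small.
Try y = 2.86 ft: A R^(2/3) = 15.63 — matches.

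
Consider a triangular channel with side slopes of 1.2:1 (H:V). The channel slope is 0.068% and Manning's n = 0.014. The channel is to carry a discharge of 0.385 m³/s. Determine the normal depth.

Manning's equation rearranged: A R^(2/3) = nQ / (1·√S) = 0.014 × 0.385 / (√0.00068) = 0.2067.
Try y = 0.511 m: A R^(2/3) = 0.1058 — low.
Try y = 0.657 m: A R^(2/3) = 0.2069 — close enough.

y_n = 0.657 m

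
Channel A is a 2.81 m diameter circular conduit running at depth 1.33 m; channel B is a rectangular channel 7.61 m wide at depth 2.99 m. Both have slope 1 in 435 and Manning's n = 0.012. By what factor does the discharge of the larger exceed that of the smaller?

14.4

Channel A: For a circular section of diameter D = 2.81 m at depth y = 1.33 m, the central angle is θ = 2 arccos(1 − 2y/D) = 3.035 rad. Then A = (D²/8)(θ − sin θ) = 2.89 m² and P = Dθ/2 = 4.264 m. Hydraulic radius R = A/P = 2.89/4.264 = 0.6778 m. Q_A = (1/0.012)·2.89·0.6778^(2/3)·√0.002299 = 8.911 m³/s.
Channel B: Flow area A = b·y = 7.61 × 2.99 = 22.75 m². Wetted perimeter P = b + 2y = 7.61 + 2×2.99 = 13.59 m. Hydraulic radius R = A/P = 22.75/13.59 = 1.674 m. Q_B = (1/0.012)·22.75·1.674^(2/3)·√0.002299 = 128.2 m³/s.
The larger discharge is 128.2 m³/s and the smaller is 8.911 m³/s; the ratio is 14.4.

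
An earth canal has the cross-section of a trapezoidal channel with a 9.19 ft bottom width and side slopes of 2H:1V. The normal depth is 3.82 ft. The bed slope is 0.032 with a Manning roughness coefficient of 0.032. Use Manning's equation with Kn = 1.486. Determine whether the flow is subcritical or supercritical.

supercritical

With bottom width b = 9.19 ft and side slope z = 2: A = (b + zy)y = (9.19 + 2×3.82)×3.82 = 64.29 ft²; P = b + 2y√(1+z²) = 9.19 + 2×3.82×2.236 = 26.27 ft.
Hydraulic radius R = A/P = 64.29/26.27 = 2.447 ft.
V = (1.486/n) R^(2/3) √S = (1.486/0.032) × 2.447^(2/3) × √0.032 = 15.08 ft/s. Hydraulic depth D_h = A/T = 64.29/24.47 = 2.627 ft.
Froude number Fr = V/√(g·D_h) = 15.08/√(32.2×2.627) = 1.64, which is greater than 1, so the flow is supercritical.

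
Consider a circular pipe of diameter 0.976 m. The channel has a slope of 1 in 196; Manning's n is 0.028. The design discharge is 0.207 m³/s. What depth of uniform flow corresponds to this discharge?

Manning's equation rearranged: A R^(2/3) = nQ / (1·√S) = 0.028 × 0.207 / (√0.005102) = 0.08114.
Trying y = 0.29 m: A R^(2/3) = 0.05615 — low.
Trying y = 0.447 m: A R^(2/3) = 0.1255 — high.
Trying y = 0.352 m: A R^(2/3) = 0.08127 — matches.

y_n = 0.352 m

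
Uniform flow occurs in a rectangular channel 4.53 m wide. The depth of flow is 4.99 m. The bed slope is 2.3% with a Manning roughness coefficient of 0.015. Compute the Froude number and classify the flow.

Flow area A = b·y = 4.53 × 4.99 = 22.6 m². Wetted perimeter P = b + 2y = 4.53 + 2×4.99 = 14.51 m.
Hydraulic radius R = A/P = 22.6/14.51 = 1.558 m.
V = (1/n) R^(2/3) √S = (1/0.015) × 1.558^(2/3) × √0.023 = 13.59 m/s. Hydraulic depth D_h = A/T = 22.6/4.53 = 4.99 m.
Froude number Fr = V/√(g·D_h) = 13.59/√(9.81×4.99) = 1.94, which is greater than 1, so the flow is supercritical.

supercritical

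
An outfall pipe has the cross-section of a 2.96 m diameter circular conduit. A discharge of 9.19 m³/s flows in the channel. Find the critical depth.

y_c = 1.31 m

At critical depth, Q² T / (g A³) = 1, i.e. A³/T = Q²/g = 9.19²/9.81 = 8.609.
At y = 1.64 m: A³/T = 20.37 — high.
At y = 0.904 m: A³/T = 2.068 — low.
At y = 1.31 m: A³/T = 8.63 — close enough.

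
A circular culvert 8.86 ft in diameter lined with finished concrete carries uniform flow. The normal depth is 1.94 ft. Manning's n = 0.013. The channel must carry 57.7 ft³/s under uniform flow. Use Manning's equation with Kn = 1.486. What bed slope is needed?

For a circular section of diameter D = 8.86 ft at depth y = 1.94 ft, the central angle is θ = 2 arccos(1 − 2y/D) = 1.948 rad. Then A = (D²/8)(θ − sin θ) = 9.989 ft² and P = Dθ/2 = 8.629 ft.
Hydraulic radius R = A/P = 9.989/8.629 = 1.158 ft.
From Manning's equation, S = [nQ / (1.486 A R^(2/3))]² = [0.013 × 57.7 / (1.486 × 9.989 × 1.158^(2/3))]² = 0.0021.

S = 0.0021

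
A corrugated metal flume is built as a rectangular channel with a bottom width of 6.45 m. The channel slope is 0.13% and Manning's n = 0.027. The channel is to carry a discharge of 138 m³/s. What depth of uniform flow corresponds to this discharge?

y_n = 9 m

Manning's equation rearranged: A R^(2/3) = nQ / (1·√S) = 0.027 × 138 / (√0.0013) = 103.3.
Try y = 10.1 m: A R^(2/3) = 118.2 — over.
Try y = 6.7 m: A R^(2/3) = 72.59 — short.
Try y = 9 m: A R^(2/3) = 103.3 — close enough.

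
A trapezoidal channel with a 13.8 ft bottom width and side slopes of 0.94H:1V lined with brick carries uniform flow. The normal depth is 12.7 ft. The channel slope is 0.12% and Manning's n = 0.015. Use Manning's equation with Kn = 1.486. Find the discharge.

With bottom width b = 13.8 ft and side slope z = 0.94: A = (b + zy)y = (13.8 + 0.94×12.7)×12.7 = 326.9 ft²; P = b + 2y√(1+z²) = 13.8 + 2×12.7×1.372 = 48.66 ft.
Hydraulic radius R = A/P = 326.9/48.66 = 6.717 ft.
Manning's equation: Q = (1.486/n) A R^(2/3) S^(1/2) = (1.486/0.015) × 326.9 × 6.717^(2/3) × 0.0012^(1/2) = 3990 ft³/s.

Q = 3990 ft³/s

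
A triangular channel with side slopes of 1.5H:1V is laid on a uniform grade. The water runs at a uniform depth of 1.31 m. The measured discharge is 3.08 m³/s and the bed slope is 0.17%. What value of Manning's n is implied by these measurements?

n = 0.023

For a triangular section with side slope z = 1.5: A = zy² = 1.5×1.31² = 2.574 m²; P = 2y√(1+z²) = 2×1.31×1.803 = 4.723 m.
Hydraulic radius R = A/P = 2.574/4.723 = 0.545 m.
Rearranging Manning's equation: n = (1/Q) A R^(2/3) S^(1/2) = (1/3.08) × 2.574 × 0.545^(2/3) × √0.0017 = 0.023.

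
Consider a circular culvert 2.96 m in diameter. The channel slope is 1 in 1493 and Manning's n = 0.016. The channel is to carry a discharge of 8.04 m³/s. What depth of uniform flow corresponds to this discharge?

Manning's equation rearranged: A R^(2/3) = nQ / (1·√S) = 0.016 × 8.04 / (√0.0006698) = 4.971.
At y = 1.57 m: A R^(2/3) = 3.107 — too small.
At y = 2.16 m: A R^(2/3) = 4.969 — matches.

y_n = 2.16 m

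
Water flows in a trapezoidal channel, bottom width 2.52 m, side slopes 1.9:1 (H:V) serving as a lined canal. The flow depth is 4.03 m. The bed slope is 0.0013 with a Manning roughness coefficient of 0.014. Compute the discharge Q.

With bottom width b = 2.52 m and side slope z = 1.9: A = (b + zy)y = (2.52 + 1.9×4.03)×4.03 = 41.01 m²; P = b + 2y√(1+z²) = 2.52 + 2×4.03×2.147 = 19.83 m.
Hydraulic radius R = A/P = 41.01/19.83 = 2.069 m.
Manning's equation: Q = (1/n) A R^(2/3) S^(1/2) = (1/0.014) × 41.01 × 2.069^(2/3) × 0.0013^(1/2) = 171 m³/s.

Q = 171 m³/s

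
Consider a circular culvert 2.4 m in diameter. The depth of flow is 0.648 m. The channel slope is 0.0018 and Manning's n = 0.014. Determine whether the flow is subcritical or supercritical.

For a circular section of diameter D = 2.4 m at depth y = 0.648 m, the central angle is θ = 2 arccos(1 − 2y/D) = 2.186 rad. Then A = (D²/8)(θ − sin θ) = 0.9855 m² and P = Dθ/2 = 2.623 m.
Hydraulic radius R = A/P = 0.9855/2.623 = 0.3757 m.
V = (1/n) R^(2/3) √S = (1/0.014) × 0.3757^(2/3) × √0.0018 = 1.578 m/s. Hydraulic depth D_h = A/T = 0.9855/2.131 = 0.4624 m.
Froude number Fr = V/√(g·D_h) = 1.578/√(9.81×0.4624) = 0.741, which is less than 1, so the flow is subcritical.

subcritical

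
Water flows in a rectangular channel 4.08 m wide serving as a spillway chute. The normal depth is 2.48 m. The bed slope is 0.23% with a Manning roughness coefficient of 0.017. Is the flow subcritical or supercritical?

Flow area A = b·y = 4.08 × 2.48 = 10.12 m². Wetted perimeter P = b + 2y = 4.08 + 2×2.48 = 9.04 m.
Hydraulic radius R = A/P = 10.12/9.04 = 1.119 m.
V = (1/n) R^(2/3) √S = (1/0.017) × 1.119^(2/3) × √0.0023 = 3.041 m/s. Hydraulic depth D_h = A/T = 10.12/4.08 = 2.48 m.
Froude number Fr = V/√(g·D_h) = 3.041/√(9.81×2.48) = 0.617, which is less than 1, so the flow is subcritical.

subcritical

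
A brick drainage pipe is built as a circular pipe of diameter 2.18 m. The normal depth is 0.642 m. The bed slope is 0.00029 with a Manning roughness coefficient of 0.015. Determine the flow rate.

For a circular section of diameter D = 2.18 m at depth y = 0.642 m, the central angle is θ = 2 arccos(1 − 2y/D) = 2.294 rad. Then A = (D²/8)(θ − sin θ) = 0.9179 m² and P = Dθ/2 = 2.501 m.
Hydraulic radius R = A/P = 0.9179/2.501 = 0.367 m.
Manning's equation: Q = (1/n) A R^(2/3) S^(1/2) = (1/0.015) × 0.9179 × 0.367^(2/3) × 0.00029^(1/2) = 0.534 m³/s.

Q = 0.534 m³/s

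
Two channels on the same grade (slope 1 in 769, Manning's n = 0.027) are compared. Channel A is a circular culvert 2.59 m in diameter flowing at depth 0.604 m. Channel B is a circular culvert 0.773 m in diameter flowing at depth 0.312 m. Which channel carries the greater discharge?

Channel A: For a circular section of diameter D = 2.59 m at depth y = 0.604 m, the central angle is θ = 2 arccos(1 − 2y/D) = 2.016 rad. Then A = (D²/8)(θ − sin θ) = 0.9336 m² and P = Dθ/2 = 2.611 m. Hydraulic radius R = A/P = 0.9336/2.611 = 0.3576 m. Q_A = (1/0.027)·0.9336·0.3576^(2/3)·√0.0013 = 0.6282 m³/s.
Channel B: For a circular section of diameter D = 0.773 m at depth y = 0.312 m, the central angle is θ = 2 arccos(1 − 2y/D) = 2.754 rad. Then A = (D²/8)(θ − sin θ) = 0.1774 m² and P = Dθ/2 = 1.064 m. Hydraulic radius R = A/P = 0.1774/1.064 = 0.1667 m. Q_B = (1/0.027)·0.1774·0.1667^(2/3)·√0.0013 = 0.07177 m³/s.
Q_A = 0.6282 m³/s vs Q_B = 0.07177 m³/s, so channel A carries more.

channel A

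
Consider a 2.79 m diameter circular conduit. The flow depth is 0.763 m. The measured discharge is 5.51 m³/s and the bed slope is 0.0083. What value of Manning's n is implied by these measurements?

For a circular section of diameter D = 2.79 m at depth y = 0.763 m, the central angle is θ = 2 arccos(1 − 2y/D) = 2.201 rad. Then A = (D²/8)(θ − sin θ) = 1.356 m² and P = Dθ/2 = 3.071 m.
Hydraulic radius R = A/P = 1.356/3.071 = 0.4415 m.
Rearranging Manning's equation: n = (1/Q) A R^(2/3) S^(1/2) = (1/5.51) × 1.356 × 0.4415^(2/3) × √0.0083 = 0.013.

n = 0.013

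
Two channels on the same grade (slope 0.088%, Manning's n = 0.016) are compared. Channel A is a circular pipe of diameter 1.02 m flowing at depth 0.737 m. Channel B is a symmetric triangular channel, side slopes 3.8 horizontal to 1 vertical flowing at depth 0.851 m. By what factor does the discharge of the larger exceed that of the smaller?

5.31

Channel A: For a circular section of diameter D = 1.02 m at depth y = 0.737 m, the central angle is θ = 2 arccos(1 − 2y/D) = 4.064 rad. Then A = (D²/8)(θ − sin θ) = 0.6322 m² and P = Dθ/2 = 2.073 m. Hydraulic radius R = A/P = 0.6322/2.073 = 0.305 m. Q_A = (1/0.016)·0.6322·0.305^(2/3)·√0.00088 = 0.5311 m³/s.
Channel B: For a triangular section with side slope z = 3.8: A = zy² = 3.8×0.851² = 2.752 m²; P = 2y√(1+z²) = 2×0.851×3.929 = 6.688 m. Hydraulic radius R = A/P = 2.752/6.688 = 0.4115 m. Q_B = (1/0.016)·2.752·0.4115^(2/3)·√0.00088 = 2.823 m³/s.
The larger discharge is 2.823 m³/s and the smaller is 0.5311 m³/s; the ratio is 5.31.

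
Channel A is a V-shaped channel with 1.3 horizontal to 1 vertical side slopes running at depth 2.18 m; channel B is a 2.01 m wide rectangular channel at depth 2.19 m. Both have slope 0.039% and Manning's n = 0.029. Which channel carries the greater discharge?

channel A

Channel A: For a triangular section with side slope z = 1.3: A = zy² = 1.3×2.18² = 6.178 m²; P = 2y√(1+z²) = 2×2.18×1.64 = 7.151 m. Hydraulic radius R = A/P = 6.178/7.151 = 0.864 m. Q_A = (1/0.029)·6.178·0.864^(2/3)·√0.00039 = 3.816 m³/s.
Channel B: Flow area A = b·y = 2.01 × 2.19 = 4.402 m². Wetted perimeter P = b + 2y = 2.01 + 2×2.19 = 6.39 m. Hydraulic radius R = A/P = 4.402/6.39 = 0.6889 m. Q_B = (1/0.029)·4.402·0.6889^(2/3)·√0.00039 = 2.338 m³/s.
Q_A = 3.816 m³/s vs Q_B = 2.338 m³/s, so channel A carries more.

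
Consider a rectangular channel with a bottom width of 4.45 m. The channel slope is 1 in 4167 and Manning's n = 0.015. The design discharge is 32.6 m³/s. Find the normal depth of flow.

y_n = 5.26 m

Manning's equation rearranged: A R^(2/3) = nQ / (1·√S) = 0.015 × 32.6 / (√0.00024) = 31.57.
Trying y = 6.59 m: A R^(2/3) = 41.17 — too large.
Trying y = 3.6 m: A R^(2/3) = 19.81 — too small.
Trying y = 5.26 m: A R^(2/3) = 31.53 — close enough.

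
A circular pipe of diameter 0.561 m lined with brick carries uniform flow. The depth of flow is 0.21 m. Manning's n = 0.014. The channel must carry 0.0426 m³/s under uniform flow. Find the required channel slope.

For a circular section of diameter D = 0.561 m at depth y = 0.21 m, the central angle is θ = 2 arccos(1 − 2y/D) = 2.633 rad. Then A = (D²/8)(θ − sin θ) = 0.08446 m² and P = Dθ/2 = 0.7387 m.
Hydraulic radius R = A/P = 0.08446/0.7387 = 0.1143 m.
From Manning's equation, S = [nQ / (1 A R^(2/3))]² = [0.014 × 0.0426 / (1 × 0.08446 × 0.1143^(2/3))]² = 0.000898.

S = 0.000898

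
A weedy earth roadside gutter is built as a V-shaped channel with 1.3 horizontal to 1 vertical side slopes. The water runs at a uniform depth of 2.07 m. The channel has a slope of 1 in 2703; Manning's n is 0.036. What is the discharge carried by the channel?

For a triangular section with side slope z = 1.3: A = zy² = 1.3×2.07² = 5.57 m²; P = 2y√(1+z²) = 2×2.07×1.64 = 6.79 m.
Hydraulic radius R = A/P = 5.57/6.79 = 0.8204 m.
Manning's equation: Q = (1/n) A R^(2/3) S^(1/2) = (1/0.036) × 5.57 × 0.8204^(2/3) × 0.00037^(1/2) = 2.61 m³/s.

Q = 2.61 m³/s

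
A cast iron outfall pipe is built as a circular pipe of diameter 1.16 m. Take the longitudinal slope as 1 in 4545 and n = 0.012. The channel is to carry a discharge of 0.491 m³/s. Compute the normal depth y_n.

Manning's equation rearranged: A R^(2/3) = nQ / (1·√S) = 0.012 × 0.491 / (√0.00022) = 0.3972.
Trying y = 1.03 m: A R^(2/3) = 0.4905 — high.
Trying y = 0.729 m: A R^(2/3) = 0.3335 — low.
Trying y = 0.827 m: A R^(2/3) = 0.3969 — ≈ 0.3972.

y_n = 0.827 m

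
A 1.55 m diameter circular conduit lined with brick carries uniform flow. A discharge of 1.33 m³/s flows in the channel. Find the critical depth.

y_c = 0.582 m

At critical depth, Q² T / (g A³) = 1, i.e. A³/T = Q²/g = 1.33²/9.81 = 0.1803.
Try y = 0.449 m: A³/T = 0.06632 — low.
Try y = 0.677 m: A³/T = 0.3231 — high.
Try y = 0.582 m: A³/T = 0.1808 — matches.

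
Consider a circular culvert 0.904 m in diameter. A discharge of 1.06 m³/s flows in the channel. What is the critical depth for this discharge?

y_c = 0.609 m

At critical depth, Q² T / (g A³) = 1, i.e. A³/T = Q²/g = 1.06²/9.81 = 0.1145.
Trying y = 0.769 m: A³/T = 0.3057 — over.
Trying y = 0.609 m: A³/T = 0.1148 — close enough.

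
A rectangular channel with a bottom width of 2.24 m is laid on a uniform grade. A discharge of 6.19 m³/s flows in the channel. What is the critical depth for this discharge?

y_c = 0.92 m

For a rectangular channel, critical depth y_c = (q²/g)^(1/3) where q = Q/b = 6.19/2.24 = 2.763 m²/s.
So y_c = (2.763²/9.81)^(1/3) = 0.92 m.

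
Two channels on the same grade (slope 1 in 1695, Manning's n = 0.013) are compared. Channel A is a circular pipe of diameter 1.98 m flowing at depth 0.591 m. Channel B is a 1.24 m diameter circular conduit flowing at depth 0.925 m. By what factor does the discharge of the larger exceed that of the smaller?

Channel A: For a circular section of diameter D = 1.98 m at depth y = 0.591 m, the central angle is θ = 2 arccos(1 − 2y/D) = 2.312 rad. Then A = (D²/8)(θ − sin θ) = 0.7715 m² and P = Dθ/2 = 2.289 m. Hydraulic radius R = A/P = 0.7715/2.289 = 0.3371 m. Q_A = (1/0.013)·0.7715·0.3371^(2/3)·√0.00059 = 0.6981 m³/s.
Channel B: For a circular section of diameter D = 1.24 m at depth y = 0.925 m, the central angle is θ = 2 arccos(1 − 2y/D) = 4.17 rad. Then A = (D²/8)(θ − sin θ) = 0.9662 m² and P = Dθ/2 = 2.586 m. Hydraulic radius R = A/P = 0.9662/2.586 = 0.3737 m. Q_B = (1/0.013)·0.9662·0.3737^(2/3)·√0.00059 = 0.9365 m³/s.
The larger discharge is 0.9365 m³/s and the smaller is 0.6981 m³/s; the ratio is 1.34.

1.34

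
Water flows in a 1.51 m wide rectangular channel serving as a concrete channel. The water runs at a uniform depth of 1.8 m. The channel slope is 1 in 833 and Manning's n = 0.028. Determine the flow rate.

Flow area A = b·y = 1.51 × 1.8 = 2.718 m². Wetted perimeter P = b + 2y = 1.51 + 2×1.8 = 5.11 m.
Hydraulic radius R = A/P = 2.718/5.11 = 0.5319 m.
Manning's equation: Q = (1/n) A R^(2/3) S^(1/2) = (1/0.028) × 2.718 × 0.5319^(2/3) × 0.0012^(1/2) = 2.21 m³/s.

Q = 2.21 m³/s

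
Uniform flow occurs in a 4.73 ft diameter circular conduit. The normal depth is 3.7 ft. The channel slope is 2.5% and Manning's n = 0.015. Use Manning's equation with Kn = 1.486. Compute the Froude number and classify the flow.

For a circular section of diameter D = 4.73 ft at depth y = 3.7 ft, the central angle is θ = 2 arccos(1 − 2y/D) = 4.341 rad. Then A = (D²/8)(θ − sin θ) = 14.75 ft² and P = Dθ/2 = 10.27 ft.
Hydraulic radius R = A/P = 14.75/10.27 = 1.436 ft.
V = (1.486/n) R^(2/3) √S = (1.486/0.015) × 1.436^(2/3) × √0.025 = 19.94 ft/s. Hydraulic depth D_h = A/T = 14.75/3.904 = 3.777 ft.
Froude number Fr = V/√(g·D_h) = 19.94/√(32.2×3.777) = 1.81, which is greater than 1, so the flow is supercritical.

supercritical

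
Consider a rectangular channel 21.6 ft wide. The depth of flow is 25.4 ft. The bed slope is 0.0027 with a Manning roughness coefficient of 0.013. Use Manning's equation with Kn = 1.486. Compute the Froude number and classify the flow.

Flow area A = b·y = 21.6 × 25.4 = 548.6 ft². Wetted perimeter P = b + 2y = 21.6 + 2×25.4 = 72.4 ft.
Hydraulic radius R = A/P = 548.6/72.4 = 7.578 ft.
V = (1.486/n) R^(2/3) √S = (1.486/0.013) × 7.578^(2/3) × √0.0027 = 22.92 ft/s. Hydraulic depth D_h = A/T = 548.6/21.6 = 25.4 ft.
Froude number Fr = V/√(g·D_h) = 22.92/√(32.2×25.4) = 0.801, which is less than 1, so the flow is subcritical.

subcritical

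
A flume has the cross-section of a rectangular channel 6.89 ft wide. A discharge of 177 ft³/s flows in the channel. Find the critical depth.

For a rectangular channel, critical depth y_c = (q²/g)^(1/3) where q = Q/b = 177/6.89 = 25.69 ft²/s.
So y_c = (25.69²/32.2)^(1/3) = 2.74 ft.

y_c = 2.74 ft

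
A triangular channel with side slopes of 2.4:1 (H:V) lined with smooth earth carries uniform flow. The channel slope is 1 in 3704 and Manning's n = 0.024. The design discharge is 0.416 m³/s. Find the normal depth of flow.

Manning's equation rearranged: A R^(2/3) = nQ / (1·√S) = 0.024 × 0.416 / (√0.00027) = 0.6076.
Trying y = 0.803 m: A R^(2/3) = 0.7985 — over.
Trying y = 0.725 m: A R^(2/3) = 0.608 — ≈ 0.6076.

y_n = 0.725 m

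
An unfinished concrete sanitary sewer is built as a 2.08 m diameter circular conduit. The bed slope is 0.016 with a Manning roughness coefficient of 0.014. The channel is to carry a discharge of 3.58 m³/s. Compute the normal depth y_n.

Manning's equation rearranged: A R^(2/3) = nQ / (1·√S) = 0.014 × 3.58 / (√0.016) = 0.3962.
Try y = 0.475 m: A R^(2/3) = 0.2513 — too small.
Try y = 0.598 m: A R^(2/3) = 0.3962 — close enough.

y_n = 0.598 m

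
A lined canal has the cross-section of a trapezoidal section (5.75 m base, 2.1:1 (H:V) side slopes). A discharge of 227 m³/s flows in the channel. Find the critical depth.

y_c = 3.6 m

At critical depth, Q² T / (g A³) = 1, i.e. A³/T = Q²/g = 227²/9.81 = 5253.
Trying y = 2.72 m: A³/T = 1764 — short.
Trying y = 3.6 m: A³/T = 5271 — matches.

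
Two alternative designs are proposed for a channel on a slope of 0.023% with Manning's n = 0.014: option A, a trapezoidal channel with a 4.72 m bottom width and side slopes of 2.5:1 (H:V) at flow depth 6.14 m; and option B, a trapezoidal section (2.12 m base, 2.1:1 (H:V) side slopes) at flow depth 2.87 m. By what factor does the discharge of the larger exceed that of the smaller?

8.8

Channel A: With bottom width b = 4.72 m and side slope z = 2.5: A = (b + zy)y = (4.72 + 2.5×6.14)×6.14 = 123.2 m²; P = b + 2y√(1+z²) = 4.72 + 2×6.14×2.693 = 37.78 m. Hydraulic radius R = A/P = 123.2/37.78 = 3.261 m. Q_A = (1/0.014)·123.2·3.261^(2/3)·√0.00023 = 293.6 m³/s.
Channel B: With bottom width b = 2.12 m and side slope z = 2.1: A = (b + zy)y = (2.12 + 2.1×2.87)×2.87 = 23.38 m²; P = b + 2y√(1+z²) = 2.12 + 2×2.87×2.326 = 15.47 m. Hydraulic radius R = A/P = 23.38/15.47 = 1.511 m. Q_B = (1/0.014)·23.38·1.511^(2/3)·√0.00023 = 33.36 m³/s.
The larger discharge is 293.6 m³/s and the smaller is 33.36 m³/s; the ratio is 8.8.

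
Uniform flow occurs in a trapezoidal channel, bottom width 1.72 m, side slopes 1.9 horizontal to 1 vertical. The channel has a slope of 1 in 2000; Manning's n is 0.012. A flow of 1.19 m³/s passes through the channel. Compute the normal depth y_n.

Manning's equation rearranged: A R^(2/3) = nQ / (1·√S) = 0.012 × 1.19 / (√0.0005) = 0.6386.
Trying y = 0.589 m: A R^(2/3) = 0.898 — too large.
Trying y = 0.493 m: A R^(2/3) = 0.6397 — matches.

y_n = 0.493 m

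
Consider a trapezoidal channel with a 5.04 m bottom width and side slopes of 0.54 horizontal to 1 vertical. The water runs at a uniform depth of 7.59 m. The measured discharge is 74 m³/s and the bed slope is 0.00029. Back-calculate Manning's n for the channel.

n = 0.034

With bottom width b = 5.04 m and side slope z = 0.54: A = (b + zy)y = (5.04 + 0.54×7.59)×7.59 = 69.36 m²; P = b + 2y√(1+z²) = 5.04 + 2×7.59×1.136 = 22.29 m.
Hydraulic radius R = A/P = 69.36/22.29 = 3.112 m.
Rearranging Manning's equation: n = (1/Q) A R^(2/3) S^(1/2) = (1/74) × 69.36 × 3.112^(2/3) × √0.00029 = 0.034.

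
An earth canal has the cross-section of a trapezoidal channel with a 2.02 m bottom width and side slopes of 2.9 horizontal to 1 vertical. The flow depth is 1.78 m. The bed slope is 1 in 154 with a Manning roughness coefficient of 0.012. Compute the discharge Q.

With bottom width b = 2.02 m and side slope z = 2.9: A = (b + zy)y = (2.02 + 2.9×1.78)×1.78 = 12.78 m²; P = b + 2y√(1+z²) = 2.02 + 2×1.78×3.068 = 12.94 m.
Hydraulic radius R = A/P = 12.78/12.94 = 0.9879 m.
Manning's equation: Q = (1/n) A R^(2/3) S^(1/2) = (1/0.012) × 12.78 × 0.9879^(2/3) × 0.006494^(1/2) = 85.2 m³/s.

Q = 85.2 m³/s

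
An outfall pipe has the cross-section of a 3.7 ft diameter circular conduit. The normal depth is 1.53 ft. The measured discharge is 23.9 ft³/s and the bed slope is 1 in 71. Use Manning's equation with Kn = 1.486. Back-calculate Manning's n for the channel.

For a circular section of diameter D = 3.7 ft at depth y = 1.53 ft, the central angle is θ = 2 arccos(1 − 2y/D) = 2.794 rad. Then A = (D²/8)(θ − sin θ) = 4.198 ft² and P = Dθ/2 = 5.169 ft.
Hydraulic radius R = A/P = 4.198/5.169 = 0.8122 ft.
Rearranging Manning's equation: n = (1.486/Q) A R^(2/3) S^(1/2) = (1.486/23.9) × 4.198 × 0.8122^(2/3) × √0.01408 = 0.027.

n = 0.027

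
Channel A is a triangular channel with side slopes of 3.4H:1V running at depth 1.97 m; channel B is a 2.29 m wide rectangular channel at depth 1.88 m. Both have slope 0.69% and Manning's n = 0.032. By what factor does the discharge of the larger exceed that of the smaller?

3.7

Channel A: For a triangular section with side slope z = 3.4: A = zy² = 3.4×1.97² = 13.2 m²; P = 2y√(1+z²) = 2×1.97×3.544 = 13.96 m. Hydraulic radius R = A/P = 13.2/13.96 = 0.945 m. Q_A = (1/0.032)·13.2·0.945^(2/3)·√0.0069 = 32.98 m³/s.
Channel B: Flow area A = b·y = 2.29 × 1.88 = 4.305 m². Wetted perimeter P = b + 2y = 2.29 + 2×1.88 = 6.05 m. Hydraulic radius R = A/P = 4.305/6.05 = 0.7116 m. Q_B = (1/0.032)·4.305·0.7116^(2/3)·√0.0069 = 8.908 m³/s.
The larger discharge is 32.98 m³/s and the smaller is 8.908 m³/s; the ratio is 3.7.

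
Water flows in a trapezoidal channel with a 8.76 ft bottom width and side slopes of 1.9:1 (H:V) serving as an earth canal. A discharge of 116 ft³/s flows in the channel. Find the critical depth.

At critical depth, Q² T / (g A³) = 1, i.e. A³/T = Q²/g = 116²/32.2 = 417.9.
At y = 1.33 ft: A³/T = 244.9 — short.
At y = 1.86 ft: A³/T = 755.4 — over.
At y = 1.56 ft: A³/T = 416.5 — ≈ 417.9.

y_c = 1.56 ft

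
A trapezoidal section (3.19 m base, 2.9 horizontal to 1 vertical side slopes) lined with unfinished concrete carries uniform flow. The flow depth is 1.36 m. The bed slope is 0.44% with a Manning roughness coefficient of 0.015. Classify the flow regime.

supercritical

With bottom width b = 3.19 m and side slope z = 2.9: A = (b + zy)y = (3.19 + 2.9×1.36)×1.36 = 9.702 m²; P = b + 2y√(1+z²) = 3.19 + 2×1.36×3.068 = 11.53 m.
Hydraulic radius R = A/P = 9.702/11.53 = 0.8412 m.
V = (1/n) R^(2/3) √S = (1/0.015) × 0.8412^(2/3) × √0.0044 = 3.941 m/s. Hydraulic depth D_h = A/T = 9.702/11.08 = 0.8758 m.
Froude number Fr = V/√(g·D_h) = 3.941/√(9.81×0.8758) = 1.34, which is greater than 1, so the flow is supercritical.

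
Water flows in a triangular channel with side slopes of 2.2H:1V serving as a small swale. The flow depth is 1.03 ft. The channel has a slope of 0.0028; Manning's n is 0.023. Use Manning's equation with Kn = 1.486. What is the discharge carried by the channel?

For a triangular section with side slope z = 2.2: A = zy² = 2.2×1.03² = 2.334 ft²; P = 2y√(1+z²) = 2×1.03×2.417 = 4.978 ft.
Hydraulic radius R = A/P = 2.334/4.978 = 0.4688 ft.
Manning's equation: Q = (1.486/n) A R^(2/3) S^(1/2) = (1.486/0.023) × 2.334 × 0.4688^(2/3) × 0.0028^(1/2) = 4.82 ft³/s.

Q = 4.82 ft³/s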